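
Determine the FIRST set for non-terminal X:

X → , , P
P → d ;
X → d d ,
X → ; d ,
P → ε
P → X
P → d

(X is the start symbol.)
{ ',', ';', 'd' }

From X → , , P:
  - ',' is a terminal: add ',' and stop
From X → d d ,:
  - d is a terminal: add 'd' and stop
From X → ; d ,:
  - ';' is a terminal: add ';' and stop

Collecting: FIRST(X) = { ',', ';', 'd' }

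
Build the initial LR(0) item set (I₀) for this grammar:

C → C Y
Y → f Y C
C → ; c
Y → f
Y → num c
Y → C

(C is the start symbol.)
{ [C → . ; c], [C → . C Y], [C' → . C] }

First, augment the grammar with C' → C
I₀ = CLOSURE({ [C' → . C] }):
  [C' → . C] has the dot before C: add [C → . C Y], [C → . ; c]
No further items can be added.

I₀ = { [C → . ; c], [C → . C Y], [C' → . C] }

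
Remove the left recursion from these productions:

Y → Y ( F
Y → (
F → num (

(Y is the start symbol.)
Y → ( Y'
Y' → ( F Y'
Y' → ε
F → num (

Y is directly left-recursive. The standard transformation for
  A → A α₁ | ... | A α_m | β₁ | ... | β_n
is
  A  → β₁ A' | ... | β_n A'
  A' → α₁ A' | ... | α_m A' | ε

Y → ( becomes Y → ( Y'
Y → Y ( F becomes Y' → ( F Y'
Add Y' → ε

Productions for other non-terminals are unchanged:
  F → num (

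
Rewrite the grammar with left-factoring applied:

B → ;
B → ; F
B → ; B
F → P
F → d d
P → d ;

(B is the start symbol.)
Left-factoring transforms A → αβ₁ | αβ₂ into A → αA' and A' → β₁ | β₂
(α is the longest common prefix among the alternatives). Repeat until
no nonterminal has two alternatives with a common prefix.

Round 1: B has alternatives sharing prefix ';'. Introduce B': B → ; B'
  Add: B' → ε
  Add: B' → F
  Add: B' → B

No remaining common prefixes — done.

Resulting grammar:
B → ; B'
B' → ε
B' → F
B' → B
F → P
F → d d
P → d ;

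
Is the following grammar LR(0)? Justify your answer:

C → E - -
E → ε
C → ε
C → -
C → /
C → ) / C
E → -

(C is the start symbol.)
No. Shift-reduce conflict between [C → .] and [C → . ) / C]

Augment with C' → C and build the canonical LR(0) collection (I0 = CLOSURE({[C' → . C]}), then GOTO on every symbol after a dot until no new states appear). It has 10 states:
  I0: { [C → . ) / C], [C → . -], [C → . /], [C → . E - -], [C → .], [C' → . C], [E → . -], [E → .] }  — shift, 2 reduces
  I1: { [C → ) . / C] }  — shift
  I2: { [C → - .], [E → - .] }  — 2 reduces
  I3: { [C → / .] }  — reduce
  I4: { [C' → C .] }  — accept
  I5: { [C → E . - -] }  — shift
  I6: { [C → E - . -] }  — shift
  I7: { [C → E - - .] }  — reduce
  I8: { [C → ) / . C], [C → . ) / C], [C → . -], [C → . /], [C → . E - -], [C → .], [E → . -], [E → .] }  — shift, 2 reduces
  I9: { [C → ) / C .] }  — reduce

Conflict in state I0:
  Shift-reduce conflict between [C → .] and [C → . ) / C]
So the grammar is NOT LR(0).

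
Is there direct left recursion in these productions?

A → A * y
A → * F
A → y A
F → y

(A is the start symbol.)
Direct left recursion occurs when N → N α for some non-terminal N (the right-hand side begins with the left-hand side itself).

A → A * y: LEFT RECURSIVE (starts with A)
A → * F: starts with '*'
A → y A: starts with y
F → y: starts with y

The grammar has direct left recursion on: A.

Answer: Yes, A is left-recursive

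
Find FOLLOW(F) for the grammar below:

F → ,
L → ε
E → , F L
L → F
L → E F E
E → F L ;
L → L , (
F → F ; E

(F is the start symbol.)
{ $, ',', ';' }

To compute FOLLOW(F), find every occurrence of F on a right-hand side N → α F β: add FIRST(β) \ {ε}, and if β is empty or nullable also add FOLLOW(N). Iterate to a fixed point.

F is the start symbol, so $ ∈ FOLLOW(F).
In E → , F L: F is followed by L, add FIRST(L) \ {ε} = { ',' }
  L is nullable, so also add FOLLOW(E)
In L → F: F is at the end, add FOLLOW(L)
In L → E F E: F is followed by E, add FIRST(E) \ {ε} = { ',' }
In E → F L ;: F is followed by L ';', add FIRST(L ';') \ {ε} = { ',', ';' }
In F → F ; E: F is followed by ';' E, add FIRST(';' E) \ {ε} = { ';' }

The FOLLOW sets referred to above (computed the same way, to a fixed point):
  FOLLOW(E) = { $, ',', ';' }
  FOLLOW(L) = { $, ',', ';' }

Taking the union: FOLLOW(F) = { $, ',', ';' }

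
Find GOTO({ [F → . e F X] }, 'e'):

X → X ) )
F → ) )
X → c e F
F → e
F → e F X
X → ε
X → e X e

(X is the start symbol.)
{ [F → . ) )], [F → . e F X], [F → . e], [F → e . F X] }

GOTO(I, 'e') = CLOSURE({ [A → αX.β] : [A → α.Xβ] ∈ I, X = 'e' })

Items with dot before 'e', with the dot advanced:
  [F → . e F X] → [F → e . F X]
Closure of the advanced items:
  [F → e . F X] has the dot before F: add [F → . ) )], [F → . e], [F → . e F X]

GOTO = { [F → . ) )], [F → . e F X], [F → . e], [F → e . F X] }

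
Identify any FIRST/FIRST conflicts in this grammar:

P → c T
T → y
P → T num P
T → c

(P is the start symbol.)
A FIRST/FIRST conflict occurs when two productions N → α and N → β for the same non-terminal have FIRST(α) ∩ FIRST(β) ≠ ∅ (with ε ∈ FIRST of a nullable right-hand side, so two nullable alternatives also conflict).

FIRST sets of the non-terminals at (or reachable through a nullable prefix from) the front of some alternative:
  FIRST(T) = { 'c', 'y' }

Productions for P:
  P → c T: FIRST = { 'c' }
  P → T num P: FIRST = { 'c', 'y' }
Productions for T:
  T → y: FIRST = { 'y' }
  T → c: FIRST = { 'c' }

Conflict for P: P → c T and P → T num P
  Overlap: { 'c' }

Answer: Yes. P → c T / P → T num P on { 'c' }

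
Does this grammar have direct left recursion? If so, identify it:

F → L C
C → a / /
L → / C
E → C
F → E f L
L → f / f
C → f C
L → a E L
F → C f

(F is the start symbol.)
Direct left recursion occurs when N → N α for some non-terminal N (the right-hand side begins with the left-hand side itself).

F → L C: starts with L
C → a / /: starts with a
L → / C: starts with '/'
E → C: starts with C
F → E f L: starts with E
L → f / f: starts with f
C → f C: starts with f
L → a E L: starts with a
F → C f: starts with C

No direct left recursion found.

Answer: No direct left recursion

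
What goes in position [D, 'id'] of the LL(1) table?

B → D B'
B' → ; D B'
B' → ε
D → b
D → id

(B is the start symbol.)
D → id

To find M[D, 'id'], we find productions for D where 'id' is in the predict set (PREDICT(N → α) = (FIRST(α) \ {ε}) ∪ (FOLLOW(N) if α ⇒* ε)).

D → b: PREDICT = { 'b' }
D → id: PREDICT = { 'id' }
  'id' is in predict set, so this production goes in M[D, 'id']

M[D, 'id'] = D → id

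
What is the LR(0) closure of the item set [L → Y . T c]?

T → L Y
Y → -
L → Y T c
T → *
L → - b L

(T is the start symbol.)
Start with: [L → Y . T c]
  [L → Y . T c] has the dot before T: add [T → . L Y], [T → . *]
  [T → . L Y] has the dot before L: add [L → . Y T c], [L → . - b L]
  [L → . Y T c] has the dot before Y: add [Y → . -]
No further items can be added.

CLOSURE = { [L → . - b L], [L → . Y T c], [L → Y . T c], [T → . *], [T → . L Y], [Y → . -] }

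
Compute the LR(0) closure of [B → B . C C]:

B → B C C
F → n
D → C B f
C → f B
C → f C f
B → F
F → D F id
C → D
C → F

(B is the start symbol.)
To compute CLOSURE, for each item [A → α.Bβ] where B is a non-terminal, add [B → .γ] for all productions B → γ; repeat for the newly added items until nothing changes.

Start with: [B → B . C C]
  [B → B . C C] has the dot before C: add [C → . f B], [C → . f C f], [C → . D], [C → . F]
  [C → . D] has the dot before D: add [D → . C B f]
  [C → . F] has the dot before F: add [F → . n], [F → . D F id]
No further items can be added.

CLOSURE = { [B → B . C C], [C → . D], [C → . F], [C → . f B], [C → . f C f], [D → . C B f], [F → . D F id], [F → . n] }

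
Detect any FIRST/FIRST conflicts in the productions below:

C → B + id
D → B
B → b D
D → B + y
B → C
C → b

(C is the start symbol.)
A FIRST/FIRST conflict occurs when two productions N → α and N → β for the same non-terminal have FIRST(α) ∩ FIRST(β) ≠ ∅ (with ε ∈ FIRST of a nullable right-hand side, so two nullable alternatives also conflict).

FIRST sets of the non-terminals at (or reachable through a nullable prefix from) the front of some alternative:
  FIRST(B) = { 'b' }
  FIRST(C) = { 'b' }

Productions for C:
  C → B + id: FIRST = { 'b' }
  C → b: FIRST = { 'b' }
Productions for D:
  D → B: FIRST = { 'b' }
  D → B + y: FIRST = { 'b' }
Productions for B:
  B → b D: FIRST = { 'b' }
  B → C: FIRST = { 'b' }

Conflict for C: C → B + id and C → b
  Overlap: { 'b' }
Conflict for D: D → B and D → B + y
  Overlap: { 'b' }
Conflict for B: B → b D and B → C
  Overlap: { 'b' }

Answer: Yes. C → B '+' id / C → b on { 'b' }; D → B / D → B '+' y on { 'b' }; B → b D / B → C on { 'b' }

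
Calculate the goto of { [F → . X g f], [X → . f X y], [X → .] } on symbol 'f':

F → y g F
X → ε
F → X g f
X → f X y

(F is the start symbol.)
GOTO(I, 'f') = CLOSURE({ [A → αX.β] : [A → α.Xβ] ∈ I, X = 'f' })

Items with dot before 'f', with the dot advanced:
  [X → . f X y] → [X → f . X y]
Closure of the advanced items:
  [X → f . X y] has the dot before X: add [X → .], [X → . f X y]

GOTO = { [X → . f X y], [X → .], [X → f . X y] }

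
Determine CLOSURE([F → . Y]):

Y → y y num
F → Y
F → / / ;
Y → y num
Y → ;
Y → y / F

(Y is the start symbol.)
To compute CLOSURE, for each item [A → α.Bβ] where B is a non-terminal, add [B → .γ] for all productions B → γ; repeat for the newly added items until nothing changes.

Start with: [F → . Y]
  [F → . Y] has the dot before Y: add [Y → . y y num], [Y → . y num], [Y → . ;], [Y → . y / F]
No further items can be added.

CLOSURE = { [F → . Y], [Y → . ;], [Y → . y / F], [Y → . y num], [Y → . y y num] }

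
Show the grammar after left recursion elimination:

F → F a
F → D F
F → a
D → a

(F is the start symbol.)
F is directly left-recursive. The standard transformation for
  A → A α₁ | ... | A α_m | β₁ | ... | β_n
is
  A  → β₁ A' | ... | β_n A'
  A' → α₁ A' | ... | α_m A' | ε

F → D F becomes F → D F F'
F → a becomes F → a F'
F → F a becomes F' → a F'
Add F' → ε

Productions for other non-terminals are unchanged:
  D → a

Resulting grammar:
F → D F F'
F → a F'
F' → a F'
F' → ε
D → a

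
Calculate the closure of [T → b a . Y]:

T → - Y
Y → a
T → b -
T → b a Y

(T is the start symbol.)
To compute CLOSURE, for each item [A → α.Bβ] where B is a non-terminal, add [B → .γ] for all productions B → γ; repeat for the newly added items until nothing changes.

Start with: [T → b a . Y]
  [T → b a . Y] has the dot before Y: add [Y → . a]
No further items can be added.

CLOSURE = { [T → b a . Y], [Y → . a] }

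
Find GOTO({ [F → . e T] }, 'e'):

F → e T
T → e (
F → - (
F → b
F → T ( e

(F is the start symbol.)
GOTO(I, 'e') = CLOSURE({ [A → αX.β] : [A → α.Xβ] ∈ I, X = 'e' })

Items with dot before 'e', with the dot advanced:
  [F → . e T] → [F → e . T]
Closure of the advanced items:
  [F → e . T] has the dot before T: add [T → . e (]

GOTO = { [F → e . T], [T → . e (] }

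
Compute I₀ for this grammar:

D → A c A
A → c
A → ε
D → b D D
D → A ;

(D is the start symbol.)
{ [A → . c], [A → .], [D → . A ;], [D → . A c A], [D → . b D D], [D' → . D] }

First, augment the grammar with D' → D
I₀ = CLOSURE({ [D' → . D] }):
  [D' → . D] has the dot before D: add [D → . A c A], [D → . b D D], [D → . A ;]
  [D → . A c A] has the dot before A: add [A → . c], [A → .]
No further items can be added.

I₀ = { [A → . c], [A → .], [D → . A ;], [D → . A c A], [D → . b D D], [D' → . D] }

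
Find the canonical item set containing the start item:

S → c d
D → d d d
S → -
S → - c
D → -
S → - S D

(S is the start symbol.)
{ [S → . - S D], [S → . - c], [S → . -], [S → . c d], [S' → . S] }

First, augment the grammar with S' → S
I₀ = CLOSURE({ [S' → . S] }):
  [S' → . S] has the dot before S: add [S → . c d], [S → . -], [S → . - c], [S → . - S D]
No further items can be added.

I₀ = { [S → . - S D], [S → . - c], [S → . -], [S → . c d], [S' → . S] }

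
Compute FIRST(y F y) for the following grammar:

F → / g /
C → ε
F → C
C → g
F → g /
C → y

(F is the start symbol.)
{ 'y' }

To compute FIRST(y F y), process the symbols left to right:
Symbol y is a terminal. Add 'y' and stop.
FIRST(y F y) = { 'y' }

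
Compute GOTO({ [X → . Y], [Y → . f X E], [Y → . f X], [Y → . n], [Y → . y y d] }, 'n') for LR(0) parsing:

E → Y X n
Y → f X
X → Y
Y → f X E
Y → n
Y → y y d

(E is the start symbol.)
GOTO(I, 'n') = CLOSURE({ [A → αX.β] : [A → α.Xβ] ∈ I, X = 'n' })

Items with dot before 'n', with the dot advanced:
  [Y → . n] → [Y → n .]
Closure adds nothing (no advanced item has the dot before a non-terminal).

GOTO = { [Y → n .] }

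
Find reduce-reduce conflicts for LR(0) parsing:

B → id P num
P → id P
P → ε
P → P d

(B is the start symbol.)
No reduce-reduce conflicts

Augment with B' → B and build the canonical LR(0) collection (I0 = CLOSURE({[B' → . B]}), then GOTO on every symbol after a dot until no new states appear). It has 8 states:
  I0: { [B → . id P num], [B' → . B] }  — shift
  I1: { [B' → B .] }  — accept
  I2: { [B → id . P num], [P → . P d], [P → . id P], [P → .] }  — shift, reduce
  I3: { [B → id P . num], [P → P . d] }  — shift
  I4: { [P → . P d], [P → . id P], [P → .], [P → id . P] }  — shift, reduce
  I5: { [P → P . d], [P → id P .] }  — shift, reduce
  I6: { [P → P d .] }  — reduce
  I7: { [B → id P num .] }  — reduce

No state contains more than one complete item.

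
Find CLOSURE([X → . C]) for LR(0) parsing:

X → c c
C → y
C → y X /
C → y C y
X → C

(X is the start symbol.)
{ [C → . y C y], [C → . y X /], [C → . y], [X → . C] }

Start with: [X → . C]
  [X → . C] has the dot before C: add [C → . y], [C → . y X /], [C → . y C y]
No further items can be added.

CLOSURE = { [C → . y C y], [C → . y X /], [C → . y], [X → . C] }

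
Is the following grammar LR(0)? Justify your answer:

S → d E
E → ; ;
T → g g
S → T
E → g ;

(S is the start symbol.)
Yes, the grammar is LR(0)

Augment with S' → S and build the canonical LR(0) collection (I0 = CLOSURE({[S' → . S]}), then GOTO on every symbol after a dot until no new states appear). It has 11 states:
  I0: { [S → . T], [S → . d E], [S' → . S], [T → . g g] }  — shift
  I1: { [S' → S .] }  — accept
  I2: { [S → T .] }  — reduce
  I3: { [E → . ; ;], [E → . g ;], [S → d . E] }  — shift
  I4: { [T → g . g] }  — shift
  I5: { [T → g g .] }  — reduce
  I6: { [E → ; . ;] }  — shift
  I7: { [S → d E .] }  — reduce
  I8: { [E → g . ;] }  — shift
  I9: { [E → g ; .] }  — reduce
  I10: { [E → ; ; .] }  — reduce

Every state is either a pure shift/goto state or contains exactly one complete item and nothing to shift — no conflicts. The grammar is LR(0).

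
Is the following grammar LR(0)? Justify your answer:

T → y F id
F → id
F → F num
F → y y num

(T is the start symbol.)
A grammar is LR(0) if no state in the canonical LR(0) collection has:
  - both a shift item (dot before a terminal) and a complete item (shift-reduce conflict), or
  - two or more complete items (reduce-reduce conflict; the accept item [T' → T .] counts as a complete item here).

Augment with T' → T and build the canonical LR(0) collection (I0 = CLOSURE({[T' → . T]}), then GOTO on every symbol after a dot until no new states appear). It has 10 states:
  I0: { [T → . y F id], [T' → . T] }  — shift
  I1: { [T' → T .] }  — accept
  I2: { [F → . F num], [F → . id], [F → . y y num], [T → y . F id] }  — shift
  I3: { [F → F . num], [T → y F . id] }  — shift
  I4: { [F → id .] }  — reduce
  I5: { [F → y . y num] }  — shift
  I6: { [F → y y . num] }  — shift
  I7: { [F → y y num .] }  — reduce
  I8: { [T → y F id .] }  — reduce
  I9: { [F → F num .] }  — reduce

Every state is either a pure shift/goto state or contains exactly one complete item and nothing to shift — no conflicts. The grammar is LR(0).

Answer: Yes, the grammar is LR(0)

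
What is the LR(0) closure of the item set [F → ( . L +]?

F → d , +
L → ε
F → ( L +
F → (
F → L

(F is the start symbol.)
{ [F → ( . L +], [L → .] }

Start with: [F → ( . L +]
  [F → ( . L +] has the dot before L: add [L → .]
No further items can be added.

CLOSURE = { [F → ( . L +], [L → .] }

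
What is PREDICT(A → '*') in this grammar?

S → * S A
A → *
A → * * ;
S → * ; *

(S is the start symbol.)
{ '*' }

PREDICT(A → '*') = (FIRST(RHS) \ {ε}) ∪ (FOLLOW(A) if ε ∈ FIRST(RHS), i.e. RHS ⇒* ε)
FIRST('*') = { '*' }
ε ∉ FIRST('*'), so FOLLOW(A) is not added.
PREDICT(A → '*') = { '*' }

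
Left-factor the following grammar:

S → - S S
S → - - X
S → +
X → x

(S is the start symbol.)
Left-factoring transforms A → αβ₁ | αβ₂ into A → αA' and A' → β₁ | β₂
(α is the longest common prefix among the alternatives). Repeat until
no nonterminal has two alternatives with a common prefix.

Round 1: S has alternatives sharing prefix '-'. Introduce S': S → - S'
  Add: S' → S S
  Add: S' → - X

No remaining common prefixes — done.

Resulting grammar:
S → - S'
S' → S S
S' → - X
S → +
X → x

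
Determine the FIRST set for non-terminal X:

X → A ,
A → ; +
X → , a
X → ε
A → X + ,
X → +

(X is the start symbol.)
To compute FIRST(X), examine every production with X on the left-hand side, reading each right-hand side left to right until a non-nullable symbol is reached.

FIRST sets of the other non-terminals involved (by the same procedure, iterated to a fixed point):
  FIRST(A) = { '+', ',', ';' }

From X → A ,:
  - A is a non-terminal: add FIRST(A) \ {ε} = { '+', ',', ';' }
    A is not nullable, so stop
From X → , a:
  - ',' is a terminal: add ',' and stop
From X → ε:
  - ε-production, so ε ∈ FIRST(X)
From X → +:
  - '+' is a terminal: add '+' and stop

Collecting: FIRST(X) = { '+', ',', ';', ε }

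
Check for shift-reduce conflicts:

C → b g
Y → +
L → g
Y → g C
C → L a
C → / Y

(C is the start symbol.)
Augment with C' → C and build the canonical LR(0) collection (I0 = CLOSURE({[C' → . C]}), then GOTO on every symbol after a dot until no new states appear). It has 12 states:
  I0: { [C → . / Y], [C → . L a], [C → . b g], [C' → . C], [L → . g] }  — shift
  I1: { [C → / . Y], [Y → . +], [Y → . g C] }  — shift
  I2: { [C' → C .] }  — accept
  I3: { [C → L . a] }  — shift
  I4: { [C → b . g] }  — shift
  I5: { [L → g .] }  — reduce
  I6: { [C → b g .] }  — reduce
  I7: { [C → L a .] }  — reduce
  I8: { [Y → + .] }  — reduce
  I9: { [C → / Y .] }  — reduce
  I10: { [C → . / Y], [C → . L a], [C → . b g], [L → . g], [Y → g . C] }  — shift
  I11: { [Y → g C .] }  — reduce

No state contains both a complete item and a shift item.

Answer: No shift-reduce conflicts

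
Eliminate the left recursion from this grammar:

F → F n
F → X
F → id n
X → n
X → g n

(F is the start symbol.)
F is directly left-recursive. The standard transformation for
  A → A α₁ | ... | A α_m | β₁ | ... | β_n
is
  A  → β₁ A' | ... | β_n A'
  A' → α₁ A' | ... | α_m A' | ε

F → X becomes F → X F'
F → id n becomes F → id n F'
F → F n becomes F' → n F'
Add F' → ε

Productions for other non-terminals are unchanged:
  X → n
  X → g n

Resulting grammar:
F → X F'
F → id n F'
F' → n F'
F' → ε
X → n
X → g n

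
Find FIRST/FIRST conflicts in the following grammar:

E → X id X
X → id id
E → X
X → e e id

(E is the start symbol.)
Yes. E → X id X / E → X on { 'e', 'id' }

FIRST sets of the non-terminals at (or reachable through a nullable prefix from) the front of some alternative:
  FIRST(X) = { 'e', 'id' }

Productions for E:
  E → X id X: FIRST = { 'e', 'id' }
  E → X: FIRST = { 'e', 'id' }
Productions for X:
  X → id id: FIRST = { 'id' }
  X → e e id: FIRST = { 'e' }

Conflict for E: E → X id X and E → X
  Overlap: { 'e', 'id' }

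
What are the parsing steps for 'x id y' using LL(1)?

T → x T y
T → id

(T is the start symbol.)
LL(1) parsing maintains a stack (initially the start symbol over $) and the input. At each step: if the stack top is a terminal, match it against the current input token; if it is a non-terminal N, replace it with the RHS of M[N, lookahead] (the unique production whose predict set contains the lookahead).

Stack is shown with the top on the left.

Stack    Input     Action
-------------------------
T $      x id y $  output T → x T y
x T y $  x id y $  match 'x'
T y $    id y $    output T → id
id y $   id y $    match 'id'
y $      y $       match 'y'
$        $         accept

The string is accepted.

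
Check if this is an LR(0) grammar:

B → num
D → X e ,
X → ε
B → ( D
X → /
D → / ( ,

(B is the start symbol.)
No. Shift-reduce conflict between [X → .] and [D → . / ( ,]

A grammar is LR(0) if no state in the canonical LR(0) collection has:
  - both a shift item (dot before a terminal) and a complete item (shift-reduce conflict), or
  - two or more complete items (reduce-reduce conflict; the accept item [B' → B .] counts as a complete item here).

Augment with B' → B and build the canonical LR(0) collection (I0 = CLOSURE({[B' → . B]}), then GOTO on every symbol after a dot until no new states appear). It has 11 states:
  I0: { [B → . ( D], [B → . num], [B' → . B] }  — shift
  I1: { [B → ( . D], [D → . / ( ,], [D → . X e ,], [X → . /], [X → .] }  — shift, reduce
  I2: { [B' → B .] }  — accept
  I3: { [B → num .] }  — reduce
  I4: { [D → / . ( ,], [X → / .] }  — shift, reduce
  I5: { [B → ( D .] }  — reduce
  I6: { [D → X . e ,] }  — shift
  I7: { [D → X e . ,] }  — shift
  I8: { [D → X e , .] }  — reduce
  I9: { [D → / ( . ,] }  — shift
  I10: { [D → / ( , .] }  — reduce

Conflict in state I1:
  Shift-reduce conflict between [X → .] and [D → . / ( ,]
So the grammar is NOT LR(0).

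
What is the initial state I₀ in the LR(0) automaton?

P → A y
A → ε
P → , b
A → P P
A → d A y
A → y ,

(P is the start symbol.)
{ [A → . P P], [A → . d A y], [A → . y ,], [A → .], [P → . , b], [P → . A y], [P' → . P] }

First, augment the grammar with P' → P
I₀ = CLOSURE({ [P' → . P] }):
  [P' → . P] has the dot before P: add [P → . A y], [P → . , b]
  [P → . A y] has the dot before A: add [A → .], [A → . P P], [A → . d A y], [A → . y ,]
No further items can be added.

I₀ = { [A → . P P], [A → . d A y], [A → . y ,], [A → .], [P → . , b], [P → . A y], [P' → . P] }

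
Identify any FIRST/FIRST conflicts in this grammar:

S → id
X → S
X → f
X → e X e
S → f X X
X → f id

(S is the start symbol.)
A FIRST/FIRST conflict occurs when two productions N → α and N → β for the same non-terminal have FIRST(α) ∩ FIRST(β) ≠ ∅ (with ε ∈ FIRST of a nullable right-hand side, so two nullable alternatives also conflict).

FIRST sets of the non-terminals at (or reachable through a nullable prefix from) the front of some alternative:
  FIRST(S) = { 'f', 'id' }

Productions for S:
  S → id: FIRST = { 'id' }
  S → f X X: FIRST = { 'f' }
Productions for X:
  X → S: FIRST = { 'f', 'id' }
  X → f: FIRST = { 'f' }
  X → e X e: FIRST = { 'e' }
  X → f id: FIRST = { 'f' }

Conflict for X: X → S and X → f
  Overlap: { 'f' }
Conflict for X: X → S and X → f id
  Overlap: { 'f' }
Conflict for X: X → f and X → f id
  Overlap: { 'f' }

Answer: Yes. X → S / X → f on { 'f' }; X → S / X → f id on { 'f' }; X → f / X → f id on { 'f' }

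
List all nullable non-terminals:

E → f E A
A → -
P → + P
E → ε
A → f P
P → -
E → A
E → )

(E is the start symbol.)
{ 'E' }

A non-terminal is nullable if it can derive ε (the empty string): either it has an ε-production, or it has a production whose right-hand side consists entirely of nullable non-terminals.

ε-productions: E → ε
So E is immediately nullable.
No further non-terminal can be added: every production for the remaining non-terminals contains a terminal or a non-nullable non-terminal.
Nullable = { 'E' }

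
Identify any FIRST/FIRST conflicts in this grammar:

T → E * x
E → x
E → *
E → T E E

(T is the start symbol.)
Yes. E → x / E → T E E on { 'x' }; E → '*' / E → T E E on { '*' }

FIRST sets of the non-terminals at (or reachable through a nullable prefix from) the front of some alternative:
  FIRST(T) = { '*', 'x' }

Productions for E:
  E → x: FIRST = { 'x' }
  E → *: FIRST = { '*' }
  E → T E E: FIRST = { '*', 'x' }
T has only one production, so no FIRST/FIRST conflict is possible there.

Conflict for E: E → x and E → T E E
  Overlap: { 'x' }
Conflict for E: E → * and E → T E E
  Overlap: { '*' }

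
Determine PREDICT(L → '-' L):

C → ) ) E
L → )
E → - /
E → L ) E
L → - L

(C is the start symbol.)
PREDICT(L → '-' L) = (FIRST(RHS) \ {ε}) ∪ (FOLLOW(L) if ε ∈ FIRST(RHS), i.e. RHS ⇒* ε)
FIRST('-' L) = { '-' }
ε ∉ FIRST('-' L), so FOLLOW(L) is not added.
PREDICT(L → '-' L) = { '-' }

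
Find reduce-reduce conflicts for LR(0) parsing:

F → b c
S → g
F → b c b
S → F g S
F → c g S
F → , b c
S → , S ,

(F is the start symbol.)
Yes — I14: [F → , b c .] vs [F → b c .]

A reduce-reduce conflict occurs when an LR(0) state has two complete items [A → α .] and [B → β .] — both call for a reduction, and with no lookahead the parser cannot choose between them.

Augment with F' → F and build the canonical LR(0) collection (I0 = CLOSURE({[F' → . F]}), then GOTO on every symbol after a dot until no new states appear). It has 20 states:
  I0: { [F → . , b c], [F → . b c b], [F → . b c], [F → . c g S], [F' → . F] }  — shift
  I1: { [F → , . b c] }  — shift
  I2: { [F' → F .] }  — accept
  I3: { [F → b . c b], [F → b . c] }  — shift
  I4: { [F → c . g S] }  — shift
  I5: { [F → . , b c], [F → . b c b], [F → . b c], [F → . c g S], [F → c g . S], [S → . , S ,], [S → . F g S], [S → . g] }  — shift
  I6: { [F → , . b c], [F → . , b c], [F → . b c b], [F → . b c], [F → . c g S], [S → , . S ,], [S → . , S ,], [S → . F g S], [S → . g] }  — shift
  I7: { [S → F . g S] }  — shift
  I8: { [F → c g S .] }  — reduce
  I9: { [S → g .] }  — reduce
  I10: { [F → . , b c], [F → . b c b], [F → . b c], [F → . c g S], [S → . , S ,], [S → . F g S], [S → . g], [S → F g . S] }  — shift
  I11: { [S → F g S .] }  — reduce
  I12: { [S → , S . ,] }  — shift
  I13: { [F → , b . c], [F → b . c b], [F → b . c] }  — shift
  I14: { [F → , b c .], [F → b c . b], [F → b c .] }  — shift, 2 reduces
  I15: { [F → b c b .] }  — reduce
  I16: { [S → , S , .] }  — reduce
  I17: { [F → b c . b], [F → b c .] }  — shift, reduce
  I18: { [F → , b . c] }  — shift
  I19: { [F → , b c .] }  — reduce

I14 contains complete items [F → , b c .], [F → b c .] — reduce-reduce conflict.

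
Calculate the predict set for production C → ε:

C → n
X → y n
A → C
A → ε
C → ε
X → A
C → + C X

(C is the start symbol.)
{ $, '+', 'n', 'y' }

PREDICT(C → ε) = (FIRST(RHS) \ {ε}) ∪ (FOLLOW(C) if ε ∈ FIRST(RHS), i.e. RHS ⇒* ε)
The right-hand side is ε (FIRST(ε) = { ε }), so the predict set is FOLLOW(C) = { $, '+', 'n', 'y' }
PREDICT(C → ε) = { $, '+', 'n', 'y' }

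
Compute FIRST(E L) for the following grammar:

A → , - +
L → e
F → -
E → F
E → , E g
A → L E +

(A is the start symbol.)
{ ',', '-' }

FIRST sets of the non-terminals involved (from the grammar, by fixed-point iteration):
  FIRST(E) = { ',', '-' }

To compute FIRST(E L), process the symbols left to right:
Symbol E is a non-terminal. Add FIRST(E) \ {ε} = { ',', '-' }
E is not nullable (ε ∉ FIRST(E)), so stop here.
FIRST(E L) = { ',', '-' }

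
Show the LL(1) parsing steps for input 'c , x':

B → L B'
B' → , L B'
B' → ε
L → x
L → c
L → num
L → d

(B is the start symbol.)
LL(1) parsing maintains a stack (initially the start symbol over $) and the input. At each step: if the stack top is a terminal, match it against the current input token; if it is a non-terminal N, replace it with the RHS of M[N, lookahead] (the unique production whose predict set contains the lookahead).

Stack is shown with the top on the left.

Stack     Input    Action
-------------------------
B $       c , x $  output B → L B'
L B' $    c , x $  output L → c
c B' $    c , x $  match 'c'
B' $      , x $    output B' → , L B'
, L B' $  , x $    match ','
L B' $    x $      output L → x
x B' $    x $      match 'x'
B' $      $        output B' → ε
$         $        accept

The string is accepted.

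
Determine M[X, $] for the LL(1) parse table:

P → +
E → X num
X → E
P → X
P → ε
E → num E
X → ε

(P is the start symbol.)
X → ε

To find M[X, $], we find productions for X where $ is in the predict set (PREDICT(N → α) = (FIRST(α) \ {ε}) ∪ (FOLLOW(N) if α ⇒* ε)).

Relevant sets:
  FIRST(E) = { 'num' }
  FOLLOW(X) = { $, 'num' }

X → E: PREDICT = { 'num' }
X → ε: PREDICT = { $, 'num' }
  $ is in predict set, so this production goes in M[X, $]

M[X, $] = X → ε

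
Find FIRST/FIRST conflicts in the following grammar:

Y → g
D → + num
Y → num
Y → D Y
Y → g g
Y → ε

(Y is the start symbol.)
Yes. Y → g / Y → g g on { 'g' }

FIRST sets of the non-terminals at (or reachable through a nullable prefix from) the front of some alternative:
  FIRST(D) = { '+' }

Productions for Y:
  Y → g: FIRST = { 'g' }
  Y → num: FIRST = { 'num' }
  Y → D Y: FIRST = { '+' }
  Y → g g: FIRST = { 'g' }
  Y → ε: FIRST = { ε }
D has only one production, so no FIRST/FIRST conflict is possible there.

Conflict for Y: Y → g and Y → g g
  Overlap: { 'g' }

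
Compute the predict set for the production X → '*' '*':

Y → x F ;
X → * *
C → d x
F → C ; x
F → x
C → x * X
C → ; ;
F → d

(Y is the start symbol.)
PREDICT(X → '*' '*') = (FIRST(RHS) \ {ε}) ∪ (FOLLOW(X) if ε ∈ FIRST(RHS), i.e. RHS ⇒* ε)
FIRST('*' '*') = { '*' }
ε ∉ FIRST('*' '*'), so FOLLOW(X) is not added.
PREDICT(X → '*' '*') = { '*' }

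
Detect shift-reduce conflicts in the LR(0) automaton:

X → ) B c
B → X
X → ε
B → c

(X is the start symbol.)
Yes — I0: [X → .] vs [X → . ) B c]; I1: [X → .] vs [B → . c]

A shift-reduce conflict occurs when an LR(0) state has both:
  - a complete (reduce) item [A → α .] (dot at the end), and
  - a shift item [B → β . c γ] (dot before a terminal).

Augment with X' → X and build the canonical LR(0) collection (I0 = CLOSURE({[X' → . X]}), then GOTO on every symbol after a dot until no new states appear). It has 7 states:
  I0: { [X → . ) B c], [X → .], [X' → . X] }  — shift, reduce
  I1: { [B → . X], [B → . c], [X → ) . B c], [X → . ) B c], [X → .] }  — shift, reduce
  I2: { [X' → X .] }  — accept
  I3: { [X → ) B . c] }  — shift
  I4: { [B → X .] }  — reduce
  I5: { [B → c .] }  — reduce
  I6: { [X → ) B c .] }  — reduce

I0 contains reduce item [X → .] and shift item [X → . ) B c] — shift-reduce conflict.
I1 contains reduce item [X → .] and shift items [B → . c], [X → . ) B c] — shift-reduce conflict.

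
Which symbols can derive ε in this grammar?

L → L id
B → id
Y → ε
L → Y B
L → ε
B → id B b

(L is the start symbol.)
{ 'L', 'Y' }

A non-terminal is nullable if it can derive ε (the empty string): either it has an ε-production, or it has a production whose right-hand side consists entirely of nullable non-terminals.

ε-productions: Y → ε, L → ε
So Y, L are immediately nullable.
No further non-terminal can be added: every production for the remaining non-terminals contains a terminal or a non-nullable non-terminal.
Nullable = { 'L', 'Y' }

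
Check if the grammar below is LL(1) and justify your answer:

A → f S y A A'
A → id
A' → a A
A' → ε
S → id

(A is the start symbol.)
No. Predict set conflict for A': { 'a' }

A grammar is LL(1) if for each non-terminal N with multiple productions, the predict sets of those productions are pairwise disjoint, where PREDICT(N → α) = (FIRST(α) \ {ε}) ∪ (FOLLOW(N) if α ⇒* ε).

Relevant sets:
  FOLLOW(A') = { $, 'a' }

For A:
  PREDICT(A → f S y A A') = { 'f' }
  PREDICT(A → id) = { 'id' }
For A':
  PREDICT(A' → a A) = { 'a' }
  PREDICT(A' → ε) = { $, 'a' }
S has a single production, so nothing to check there.

Conflict found: Predict set conflict for A': { 'a' }
The grammar is NOT LL(1).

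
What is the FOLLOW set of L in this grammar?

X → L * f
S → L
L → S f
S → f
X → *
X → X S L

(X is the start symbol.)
In X → L * f: L is followed by '*' f, add FIRST('*' f) \ {ε} = { '*' }
In S → L: L is at the end, add FOLLOW(S)
In X → X S L: L is at the end, add FOLLOW(X)

The FOLLOW sets referred to above (computed the same way, to a fixed point):
  FOLLOW(S) = { 'f' }
  FOLLOW(X) = { $, 'f' }

Taking the union: FOLLOW(L) = { $, '*', 'f' }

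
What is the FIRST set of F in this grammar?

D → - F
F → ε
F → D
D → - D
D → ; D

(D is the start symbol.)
{ '-', ';', ε }

To compute FIRST(F), examine every production with F on the left-hand side, reading each right-hand side left to right until a non-nullable symbol is reached.

FIRST sets of the other non-terminals involved (by the same procedure, iterated to a fixed point):
  FIRST(D) = { '-', ';' }

From F → ε:
  - ε-production, so ε ∈ FIRST(F)
From F → D:
  - D is a non-terminal: add FIRST(D) \ {ε} = { '-', ';' }
    D is not nullable, so stop

Collecting: FIRST(F) = { '-', ';', ε }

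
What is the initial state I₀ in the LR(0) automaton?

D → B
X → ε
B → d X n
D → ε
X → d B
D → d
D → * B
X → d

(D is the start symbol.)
First, augment the grammar with D' → D
I₀ = CLOSURE({ [D' → . D] }):
  [D' → . D] has the dot before D: add [D → . B], [D → .], [D → . d], [D → . * B]
  [D → . B] has the dot before B: add [B → . d X n]
No further items can be added.

I₀ = { [B → . d X n], [D → . * B], [D → . B], [D → . d], [D → .], [D' → . D] }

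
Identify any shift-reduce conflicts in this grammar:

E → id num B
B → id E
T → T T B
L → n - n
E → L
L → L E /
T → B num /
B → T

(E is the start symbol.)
Yes — I2: [E → L .] vs [E → . id num B]; I8: [E → id num B .] vs [T → B . num /]; I9: [B → T .] vs [B → . id E]; I13: [B → T .] vs [B → . id E]; I14: [T → T T B .] vs [T → B . num /]

Augment with E' → E and build the canonical LR(0) collection (I0 = CLOSURE({[E' → . E]}), then GOTO on every symbol after a dot until no new states appear). It has 19 states:
  I0: { [E → . L], [E → . id num B], [E' → . E], [L → . L E /], [L → . n - n] }  — shift
  I1: { [E' → E .] }  — accept
  I2: { [E → . L], [E → . id num B], [E → L .], [L → . L E /], [L → . n - n], [L → L . E /] }  — shift, reduce
  I3: { [E → id . num B] }  — shift
  I4: { [L → n . - n] }  — shift
  I5: { [L → n - . n] }  — shift
  I6: { [L → n - n .] }  — reduce
  I7: { [B → . T], [B → . id E], [E → id num . B], [T → . B num /], [T → . T T B] }  — shift
  I8: { [E → id num B .], [T → B . num /] }  — shift, reduce
  I9: { [B → . T], [B → . id E], [B → T .], [T → . B num /], [T → . T T B], [T → T . T B] }  — shift, reduce
  I10: { [B → id . E], [E → . L], [E → . id num B], [L → . L E /], [L → . n - n] }  — shift
  I11: { [B → id E .] }  — reduce
  I12: { [T → B . num /] }  — shift
  I13: { [B → . T], [B → . id E], [B → T .], [T → . B num /], [T → . T T B], [T → T . T B], [T → T T . B] }  — shift, reduce
  I14: { [T → B . num /], [T → T T B .] }  — shift, reduce
  I15: { [T → B num . /] }  — shift
  I16: { [T → B num / .] }  — reduce
  I17: { [L → L E . /] }  — shift
  I18: { [L → L E / .] }  — reduce

I2 contains reduce item [E → L .] and shift items [E → . id num B], [L → . n - n] — shift-reduce conflict.
I8 contains reduce item [E → id num B .] and shift item [T → B . num /] — shift-reduce conflict.
I9 contains reduce item [B → T .] and shift item [B → . id E] — shift-reduce conflict.
I13 contains reduce item [B → T .] and shift item [B → . id E] — shift-reduce conflict.
I14 contains reduce item [T → T T B .] and shift item [T → B . num /] — shift-reduce conflict.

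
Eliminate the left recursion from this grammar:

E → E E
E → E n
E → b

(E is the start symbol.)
E is directly left-recursive. The standard transformation for
  A → A α₁ | ... | A α_m | β₁ | ... | β_n
is
  A  → β₁ A' | ... | β_n A'
  A' → α₁ A' | ... | α_m A' | ε

E → b becomes E → b E'
E → E E becomes E' → E E'
E → E n becomes E' → n E'
Add E' → ε

Resulting grammar:
E → b E'
E' → E E'
E' → n E'
E' → ε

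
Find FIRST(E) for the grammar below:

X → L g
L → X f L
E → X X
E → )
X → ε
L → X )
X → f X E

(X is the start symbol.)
{ ')', 'f', ε }

To compute FIRST(E), examine every production with E on the left-hand side, reading each right-hand side left to right until a non-nullable symbol is reached.

FIRST sets of the other non-terminals involved (by the same procedure, iterated to a fixed point):
  FIRST(X) = { ')', 'f', ε }

From E → X X:
  - X is a non-terminal: add FIRST(X) \ {ε} = { ')', 'f' }
    X is nullable, so continue to the next symbol
  - X is a non-terminal: add FIRST(X) \ {ε} = { ')', 'f' }
    X is nullable and nothing follows, so the whole right-hand side can vanish: ε ∈ FIRST(E)
From E → ):
  - ')' is a terminal: add ')' and stop

Collecting: FIRST(E) = { ')', 'f', ε }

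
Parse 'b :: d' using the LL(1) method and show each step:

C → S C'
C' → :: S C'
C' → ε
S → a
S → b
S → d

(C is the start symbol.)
Stack is shown with the top on the left.

Stack      Input     Action
---------------------------
C $        b :: d $  output C → S C'
S C' $     b :: d $  output S → b
b C' $     b :: d $  match 'b'
C' $       :: d $    output C' → :: S C'
:: S C' $  :: d $    match '::'
S C' $     d $       output S → d
d C' $     d $       match 'd'
C' $       $         output C' → ε
$          $         accept

The string is accepted.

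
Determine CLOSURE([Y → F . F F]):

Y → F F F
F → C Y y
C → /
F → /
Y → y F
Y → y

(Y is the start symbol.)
To compute CLOSURE, for each item [A → α.Bβ] where B is a non-terminal, add [B → .γ] for all productions B → γ; repeat for the newly added items until nothing changes.

Start with: [Y → F . F F]
  [Y → F . F F] has the dot before F: add [F → . C Y y], [F → . /]
  [F → . C Y y] has the dot before C: add [C → . /]
No further items can be added.

CLOSURE = { [C → . /], [F → . /], [F → . C Y y], [Y → F . F F] }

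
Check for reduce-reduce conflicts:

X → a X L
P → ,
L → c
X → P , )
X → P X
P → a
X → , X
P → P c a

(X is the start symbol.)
A reduce-reduce conflict occurs when an LR(0) state has two complete items [A → α .] and [B → β .] — both call for a reduction, and with no lookahead the parser cannot choose between them.

Augment with X' → X and build the canonical LR(0) collection (I0 = CLOSURE({[X' → . X]}), then GOTO on every symbol after a dot until no new states appear). It has 14 states:
  I0: { [P → . ,], [P → . P c a], [P → . a], [X → . , X], [X → . P , )], [X → . P X], [X → . a X L], [X' → . X] }  — shift
  I1: { [P → , .], [P → . ,], [P → . P c a], [P → . a], [X → , . X], [X → . , X], [X → . P , )], [X → . P X], [X → . a X L] }  — shift, reduce
  I2: { [P → . ,], [P → . P c a], [P → . a], [P → P . c a], [X → . , X], [X → . P , )], [X → . P X], [X → . a X L], [X → P . , )], [X → P . X] }  — shift
  I3: { [X' → X .] }  — accept
  I4: { [P → . ,], [P → . P c a], [P → . a], [P → a .], [X → . , X], [X → . P , )], [X → . P X], [X → . a X L], [X → a . X L] }  — shift, reduce
  I5: { [L → . c], [X → a X . L] }  — shift
  I6: { [X → a X L .] }  — reduce
  I7: { [L → c .] }  — reduce
  I8: { [P → , .], [P → . ,], [P → . P c a], [P → . a], [X → , . X], [X → . , X], [X → . P , )], [X → . P X], [X → . a X L], [X → P , . )] }  — shift, reduce
  I9: { [X → P X .] }  — reduce
  I10: { [P → P c . a] }  — shift
  I11: { [P → P c a .] }  — reduce
  I12: { [X → P , ) .] }  — reduce
  I13: { [X → , X .] }  — reduce

No state contains more than one complete item.

Answer: No reduce-reduce conflicts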